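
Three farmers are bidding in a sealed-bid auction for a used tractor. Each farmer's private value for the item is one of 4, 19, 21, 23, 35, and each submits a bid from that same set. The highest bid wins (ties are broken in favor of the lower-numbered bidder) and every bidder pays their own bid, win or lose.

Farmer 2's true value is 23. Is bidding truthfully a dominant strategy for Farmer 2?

No

Consider the case where Farmer 1 bids 4 and Farmer 3 bids 4.
Truthful bid 23: wins, pays 23, utility 23 - 23 = 0.
Bid 19 instead: wins, pays 19, utility 23 - 19 = 4.
Since 4 > 0, bidding 19 is strictly better here, so truthful bidding is not dominant.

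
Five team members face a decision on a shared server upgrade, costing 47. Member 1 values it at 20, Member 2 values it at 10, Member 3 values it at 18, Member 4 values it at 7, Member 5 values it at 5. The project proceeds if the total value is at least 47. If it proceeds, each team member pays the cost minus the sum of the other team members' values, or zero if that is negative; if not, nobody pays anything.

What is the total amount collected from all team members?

Total value 60 ≥ cost 47, so it is built.
Member 1: others sum to 40; max(0, 47 - 40) = 7.
Member 2: others sum to 50; max(0, 47 - 50) = 0.
Member 3: others sum to 42; max(0, 47 - 42) = 5.
Member 4: others sum to 53; max(0, 47 - 53) = 0.
Member 5: others sum to 55; max(0, 47 - 55) = 0.
Total collected = 7 + 0 + 5 + 0 + 0 = 12.

12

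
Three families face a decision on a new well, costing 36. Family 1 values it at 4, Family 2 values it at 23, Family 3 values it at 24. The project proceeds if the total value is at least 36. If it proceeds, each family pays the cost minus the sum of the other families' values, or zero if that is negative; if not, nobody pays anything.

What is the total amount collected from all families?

Total value 51 ≥ cost 36, so it is built.
Family 1: others sum to 47; max(0, 36 - 47) = 0.
Family 2: others sum to 28; max(0, 36 - 28) = 8.
Family 3: others sum to 27; max(0, 36 - 27) = 9.
Total collected = 0 + 8 + 9 = 17.

17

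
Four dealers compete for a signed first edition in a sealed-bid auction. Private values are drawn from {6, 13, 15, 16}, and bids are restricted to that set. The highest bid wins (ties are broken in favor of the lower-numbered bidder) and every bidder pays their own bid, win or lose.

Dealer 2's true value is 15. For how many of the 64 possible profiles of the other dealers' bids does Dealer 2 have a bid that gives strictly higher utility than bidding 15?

50

Others bid (6, 6, 6): truth gives 0; bid 13 gives 2 > 0. Violating.
Others bid (6, 6, 13): truth gives 0; bid 13 gives 2 > 0. Violating.
Others bid (6, 6, 16): truth gives -15; bid 16 gives -1 > -15. Violating.
Others bid (6, 13, 6): truth gives 0; bid 13 gives 2 > 0. Violating.
Others bid (6, 6, 15): truth gives 0; no alternative beats it.
Others bid (6, 13, 15): truth gives 0; no alternative beats it.
(Checking all 64 profiles: 50 have a profitable deviation, 14 do not.)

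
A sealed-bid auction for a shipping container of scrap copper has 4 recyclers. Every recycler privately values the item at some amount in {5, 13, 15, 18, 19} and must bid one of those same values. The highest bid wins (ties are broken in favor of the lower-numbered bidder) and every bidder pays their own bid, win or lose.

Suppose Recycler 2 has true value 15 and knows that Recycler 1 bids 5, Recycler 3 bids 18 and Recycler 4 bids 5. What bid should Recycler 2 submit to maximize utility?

Bid 5: loses but pays 5, utility -5.
Bid 13: loses but pays 13, utility -13.
Bid 15: loses but pays 15, utility -15.
Bid 18: wins, pays 18, utility 15 - 18 = -3.
Bid 19: wins, pays 19, utility 15 - 19 = -4.
The best choice is 18 with utility -3.

18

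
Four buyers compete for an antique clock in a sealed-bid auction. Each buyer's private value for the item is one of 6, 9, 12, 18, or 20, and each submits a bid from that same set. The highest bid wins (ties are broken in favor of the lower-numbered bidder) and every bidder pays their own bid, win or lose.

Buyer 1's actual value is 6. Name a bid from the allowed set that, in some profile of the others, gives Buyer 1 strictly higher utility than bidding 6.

9

Suppose Buyer 2 bids 6, Buyer 3 bids 6 and Buyer 4 bids 9.
Bid 6: loses but pays 6, utility -6.
Bid 9: wins, pays 9, utility 6 - 9 = -3.
So bidding 9 beats truth here (-3 > -6).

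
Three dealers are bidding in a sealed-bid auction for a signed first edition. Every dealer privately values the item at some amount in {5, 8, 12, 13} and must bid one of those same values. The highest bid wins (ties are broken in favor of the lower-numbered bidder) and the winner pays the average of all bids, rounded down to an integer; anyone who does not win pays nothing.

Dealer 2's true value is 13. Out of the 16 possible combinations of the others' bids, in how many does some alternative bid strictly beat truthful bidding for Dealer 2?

Others bid (5, 5): truth gives 6; bid 8 gives 7 > 6. Violating.
Others bid (5, 8): truth gives 5; bid 8 gives 6 > 5. Violating.
Others bid (5, 12): truth gives 3; bid 12 gives 4 > 3. Violating.
Others bid (8, 12): truth gives 2; bid 12 gives 3 > 2. Violating.
Others bid (5, 13): truth gives 3; no alternative beats it.
Others bid (8, 5): truth gives 5; no alternative beats it.
(Checking all 16 profiles: 4 have a profitable deviation, 12 do not.)

4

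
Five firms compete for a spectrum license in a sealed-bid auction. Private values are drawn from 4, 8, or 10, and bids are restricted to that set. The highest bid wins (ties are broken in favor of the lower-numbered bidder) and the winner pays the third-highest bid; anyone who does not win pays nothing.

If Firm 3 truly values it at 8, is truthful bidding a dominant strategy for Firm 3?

Consider the case where Firm 1 bids 4, Firm 2 bids 4, Firm 4 bids 4 and Firm 5 bids 10.
Truthful bid 8: loses, pays 0, utility 0.
Bid 10 instead: wins, pays 4, utility 8 - 4 = 4.
Since 4 > 0, bidding 10 is strictly better here, so truthful bidding is not dominant.

No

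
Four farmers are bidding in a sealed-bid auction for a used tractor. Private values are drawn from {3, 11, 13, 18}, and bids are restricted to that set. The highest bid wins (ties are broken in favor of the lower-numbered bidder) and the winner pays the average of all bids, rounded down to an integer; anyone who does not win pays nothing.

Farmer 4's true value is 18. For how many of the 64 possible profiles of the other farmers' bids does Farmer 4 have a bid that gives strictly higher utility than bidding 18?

Others bid (3, 3, 3): truth gives 12; bid 11 gives 13 > 12. Violating.
Others bid (3, 3, 11): truth gives 10; bid 13 gives 11 > 10. Violating.
Others bid (3, 11, 3): truth gives 10; bid 13 gives 11 > 10. Violating.
Others bid (3, 11, 11): truth gives 8; bid 13 gives 9 > 8. Violating.
Others bid (3, 3, 13): truth gives 9; no alternative beats it.
Others bid (3, 3, 18): truth gives 0; no alternative beats it.
(Checking all 64 profiles: 8 have a profitable deviation, 56 do not.)

8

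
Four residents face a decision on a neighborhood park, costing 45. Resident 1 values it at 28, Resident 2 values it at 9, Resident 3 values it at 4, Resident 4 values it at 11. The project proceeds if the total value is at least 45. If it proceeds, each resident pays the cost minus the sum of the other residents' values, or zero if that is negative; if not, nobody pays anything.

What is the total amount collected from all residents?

Total value 52 ≥ cost 45, so it is built.
Resident 1: others sum to 24; max(0, 45 - 24) = 21.
Resident 2: others sum to 43; max(0, 45 - 43) = 2.
Resident 3: others sum to 48; max(0, 45 - 48) = 0.
Resident 4: others sum to 41; max(0, 45 - 41) = 4.
Total collected = 21 + 2 + 0 + 4 = 27.

27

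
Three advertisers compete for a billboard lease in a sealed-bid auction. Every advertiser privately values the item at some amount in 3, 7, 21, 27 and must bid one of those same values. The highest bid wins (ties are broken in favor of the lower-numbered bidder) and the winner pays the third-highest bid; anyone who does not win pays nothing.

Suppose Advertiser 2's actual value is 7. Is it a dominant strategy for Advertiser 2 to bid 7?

No

Consider the case where Advertiser 1 bids 3 and Advertiser 3 bids 21.
Truthful bid 7: loses, pays 0, utility 0.
Bid 21 instead: wins, pays 3, utility 7 - 3 = 4.
Since 4 > 0, bidding 21 is strictly better here, so truthful bidding is not dominant.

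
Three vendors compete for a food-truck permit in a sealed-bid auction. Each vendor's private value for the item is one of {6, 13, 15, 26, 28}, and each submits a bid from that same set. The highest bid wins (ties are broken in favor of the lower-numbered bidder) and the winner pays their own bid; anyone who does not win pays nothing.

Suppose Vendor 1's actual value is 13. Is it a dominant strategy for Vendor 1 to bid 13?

No

Consider the case where Vendor 2 bids 6 and Vendor 3 bids 6.
Truthful bid 13: wins, pays 13, utility 13 - 13 = 0.
Bid 6 instead: wins, pays 6, utility 13 - 6 = 7.
Since 7 > 0, bidding 6 is strictly better here, so truthful bidding is not dominant.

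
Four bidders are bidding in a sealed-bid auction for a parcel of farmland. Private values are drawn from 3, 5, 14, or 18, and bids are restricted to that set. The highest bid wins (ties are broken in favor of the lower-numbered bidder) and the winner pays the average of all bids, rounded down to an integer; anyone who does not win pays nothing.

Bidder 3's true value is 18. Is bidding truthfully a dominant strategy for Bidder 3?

No

Consider the case where Bidder 1 bids 3, Bidder 2 bids 3 and Bidder 4 bids 3.
Truthful bid 18: wins, pays 6, utility 18 - 6 = 12.
Bid 5 instead: wins, pays 3, utility 18 - 3 = 15.
Since 15 > 12, bidding 5 is strictly better here, so truthful bidding is not dominant.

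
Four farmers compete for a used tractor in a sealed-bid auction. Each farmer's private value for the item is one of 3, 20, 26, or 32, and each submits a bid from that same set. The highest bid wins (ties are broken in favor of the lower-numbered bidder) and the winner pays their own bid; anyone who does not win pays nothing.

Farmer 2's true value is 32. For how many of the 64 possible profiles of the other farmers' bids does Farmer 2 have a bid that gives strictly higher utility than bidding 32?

Others bid (3, 3, 3): truth gives 0; bid 20 gives 12 > 0. Violating.
Others bid (3, 3, 20): truth gives 0; bid 20 gives 12 > 0. Violating.
Others bid (3, 3, 26): truth gives 0; bid 26 gives 6 > 0. Violating.
Others bid (3, 20, 3): truth gives 0; bid 20 gives 12 > 0. Violating.
Others bid (3, 3, 32): truth gives 0; no alternative beats it.
Others bid (3, 20, 32): truth gives 0; no alternative beats it.
(Checking all 64 profiles: 18 have a profitable deviation, 46 do not.)

18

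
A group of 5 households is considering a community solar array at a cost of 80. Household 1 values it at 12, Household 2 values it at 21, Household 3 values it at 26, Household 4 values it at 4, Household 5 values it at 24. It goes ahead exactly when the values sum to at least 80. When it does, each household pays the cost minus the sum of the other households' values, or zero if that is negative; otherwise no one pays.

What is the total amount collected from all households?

55

Total value 87 ≥ cost 80, so it is built.
Household 1: others sum to 75; max(0, 80 - 75) = 5.
Household 2: others sum to 66; max(0, 80 - 66) = 14.
Household 3: others sum to 61; max(0, 80 - 61) = 19.
Household 4: others sum to 83; max(0, 80 - 83) = 0.
Household 5: others sum to 63; max(0, 80 - 63) = 17.
Total collected = 5 + 14 + 19 + 0 + 17 = 55.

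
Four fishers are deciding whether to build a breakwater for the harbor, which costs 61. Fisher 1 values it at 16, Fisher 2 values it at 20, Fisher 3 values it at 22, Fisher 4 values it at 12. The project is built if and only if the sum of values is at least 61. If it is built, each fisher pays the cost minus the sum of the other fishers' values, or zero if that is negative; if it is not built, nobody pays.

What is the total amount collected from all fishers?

Total value 70 ≥ cost 61, so it is built.
Fisher 1: others sum to 54; max(0, 61 - 54) = 7.
Fisher 2: others sum to 50; max(0, 61 - 50) = 11.
Fisher 3: others sum to 48; max(0, 61 - 48) = 13.
Fisher 4: others sum to 58; max(0, 61 - 58) = 3.
Total collected = 7 + 11 + 13 + 3 = 34.

34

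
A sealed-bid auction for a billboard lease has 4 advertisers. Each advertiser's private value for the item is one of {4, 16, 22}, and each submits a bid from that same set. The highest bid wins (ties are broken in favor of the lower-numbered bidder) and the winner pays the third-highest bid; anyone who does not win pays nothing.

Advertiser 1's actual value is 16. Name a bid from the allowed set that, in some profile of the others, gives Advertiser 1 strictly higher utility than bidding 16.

22

Suppose Advertiser 2 bids 4, Advertiser 3 bids 4 and Advertiser 4 bids 22.
Bid 16: loses, pays 0, utility 0.
Bid 22: wins, pays 4, utility 16 - 4 = 12.
So bidding 22 beats truth here (12 > 0).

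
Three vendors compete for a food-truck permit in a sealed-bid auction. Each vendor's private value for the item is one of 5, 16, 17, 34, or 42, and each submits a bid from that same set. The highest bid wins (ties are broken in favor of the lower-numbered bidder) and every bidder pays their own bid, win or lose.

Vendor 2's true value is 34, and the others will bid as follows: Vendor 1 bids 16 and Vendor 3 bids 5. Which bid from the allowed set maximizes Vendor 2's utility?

17

Bid 5: loses but pays 5, utility -5.
Bid 16: loses but pays 16, utility -16.
Bid 17: wins, pays 17, utility 34 - 17 = 17.
Bid 34: wins, pays 34, utility 34 - 34 = 0.
Bid 42: wins, pays 42, utility 34 - 42 = -8.
The best choice is 17 with utility 17.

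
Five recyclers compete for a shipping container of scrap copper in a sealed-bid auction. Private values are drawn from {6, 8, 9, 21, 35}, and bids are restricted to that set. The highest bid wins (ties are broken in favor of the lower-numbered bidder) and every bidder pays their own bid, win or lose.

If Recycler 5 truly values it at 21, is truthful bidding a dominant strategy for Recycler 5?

Consider the case where Recycler 1 bids 6, Recycler 2 bids 6, Recycler 3 bids 6 and Recycler 4 bids 6.
Truthful bid 21: wins, pays 21, utility 21 - 21 = 0.
Bid 8 instead: wins, pays 8, utility 21 - 8 = 13.
Since 13 > 0, bidding 8 is strictly better here, so truthful bidding is not dominant.

No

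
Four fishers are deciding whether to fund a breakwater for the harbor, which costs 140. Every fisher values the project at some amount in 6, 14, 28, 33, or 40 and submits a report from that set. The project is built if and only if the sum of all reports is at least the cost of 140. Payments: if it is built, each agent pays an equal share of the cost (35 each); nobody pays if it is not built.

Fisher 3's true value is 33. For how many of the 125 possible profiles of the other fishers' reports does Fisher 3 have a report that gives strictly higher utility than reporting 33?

Others report (28, 40, 40): truth gives -2; report 6 gives 0 > -2. Violating.
Others report (33, 40, 40): truth gives -2; report 6 gives 0 > -2. Violating.
Others report (40, 28, 40): truth gives -2; report 6 gives 0 > -2. Violating.
Others report (40, 33, 40): truth gives -2; report 6 gives 0 > -2. Violating.
Others report (6, 6, 6): truth gives 0; no alternative beats it.
Others report (6, 6, 14): truth gives 0; no alternative beats it.
(Checking all 125 profiles: 7 have a profitable deviation, 118 do not.)

7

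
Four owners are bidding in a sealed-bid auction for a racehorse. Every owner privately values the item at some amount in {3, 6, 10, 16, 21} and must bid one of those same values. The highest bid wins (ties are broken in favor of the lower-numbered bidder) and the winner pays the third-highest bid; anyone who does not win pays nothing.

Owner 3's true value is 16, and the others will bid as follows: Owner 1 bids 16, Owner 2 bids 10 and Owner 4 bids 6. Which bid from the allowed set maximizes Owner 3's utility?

Bid 3: loses, pays 0, utility 0.
Bid 6: loses, pays 0, utility 0.
Bid 10: loses, pays 0, utility 0.
Bid 16: loses, pays 0, utility 0.
Bid 21: wins, pays 10, utility 16 - 10 = 6.
The best choice is 21 with utility 6.

21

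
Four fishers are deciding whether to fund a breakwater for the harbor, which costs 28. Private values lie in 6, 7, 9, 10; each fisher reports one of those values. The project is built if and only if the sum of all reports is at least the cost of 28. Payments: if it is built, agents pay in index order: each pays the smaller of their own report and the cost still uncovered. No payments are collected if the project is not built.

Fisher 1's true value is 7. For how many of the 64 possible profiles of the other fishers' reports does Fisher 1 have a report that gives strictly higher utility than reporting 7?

53

Others report (6, 6, 10): truth gives 0; report 6 gives 1 > 0. Violating.
Others report (6, 7, 9): truth gives 0; report 6 gives 1 > 0. Violating.
Others report (6, 7, 10): truth gives 0; report 6 gives 1 > 0. Violating.
Others report (6, 9, 7): truth gives 0; report 6 gives 1 > 0. Violating.
Others report (6, 6, 6): truth gives 0; no alternative beats it.
Others report (6, 6, 7): truth gives 0; no alternative beats it.
(Checking all 64 profiles: 53 have a profitable deviation, 11 do not.)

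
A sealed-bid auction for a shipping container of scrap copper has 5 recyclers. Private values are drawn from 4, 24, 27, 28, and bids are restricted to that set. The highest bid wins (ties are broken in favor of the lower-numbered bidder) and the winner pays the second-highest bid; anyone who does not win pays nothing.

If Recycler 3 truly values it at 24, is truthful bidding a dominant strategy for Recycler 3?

Check each profile of the others' bids and compare truth against every alternative bid.
Others bid (4, 4, 4, 4): truth gives 20, best alternative gives 20.
Others bid (4, 4, 4, 24): truth gives 0, best alternative gives 0.
Others bid (4, 4, 4, 27): truth gives 0, best alternative gives 0.
Others bid (4, 4, 4, 28): truth gives 0, best alternative gives 0.
Others bid (4, 4, 24, 4): truth gives 0, best alternative gives 0.
Others bid (4, 4, 24, 24): truth gives 0, best alternative gives 0.
(Remaining 250 profiles checked similarly; truth is weakly best in each.)
In every case the truthful bid is at least as good as any alternative, so it is a dominant strategy.

Yes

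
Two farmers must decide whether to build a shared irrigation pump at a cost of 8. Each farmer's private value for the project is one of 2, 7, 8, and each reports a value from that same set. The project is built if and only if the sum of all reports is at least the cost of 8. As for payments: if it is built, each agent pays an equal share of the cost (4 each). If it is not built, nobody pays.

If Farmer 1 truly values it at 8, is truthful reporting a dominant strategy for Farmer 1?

Check each profile of the others' reports and compare truth against every alternative report.
Others report (2): truth gives 4, best alternative gives 4.
Others report (7): truth gives 4, best alternative gives 4.
Others report (8): truth gives 4, best alternative gives 4.
In every case the truthful report is at least as good as any alternative, so it is a dominant strategy.

Yes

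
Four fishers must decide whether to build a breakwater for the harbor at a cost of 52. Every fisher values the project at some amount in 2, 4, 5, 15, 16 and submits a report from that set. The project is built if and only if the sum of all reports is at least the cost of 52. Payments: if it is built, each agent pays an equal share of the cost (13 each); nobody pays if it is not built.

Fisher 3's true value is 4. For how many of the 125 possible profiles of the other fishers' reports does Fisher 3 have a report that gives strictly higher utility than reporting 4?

1

Others report (16, 16, 16): truth gives -9; report 2 gives 0 > -9. Violating.
Others report (2, 2, 2): truth gives 0; no alternative beats it.
Others report (2, 2, 4): truth gives 0; no alternative beats it.
(Checking all 125 profiles: 1 has a profitable deviation, 124 do not.)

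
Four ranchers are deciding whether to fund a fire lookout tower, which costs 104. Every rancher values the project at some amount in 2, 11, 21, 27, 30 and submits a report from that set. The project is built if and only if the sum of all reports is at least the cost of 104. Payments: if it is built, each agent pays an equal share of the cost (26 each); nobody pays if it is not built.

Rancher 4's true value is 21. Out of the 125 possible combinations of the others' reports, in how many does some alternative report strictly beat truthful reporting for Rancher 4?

Others report (27, 27, 30): truth gives -5; report 2 gives 0 > -5. Violating.
Others report (27, 30, 27): truth gives -5; report 2 gives 0 > -5. Violating.
Others report (27, 30, 30): truth gives -5; report 2 gives 0 > -5. Violating.
Others report (30, 27, 27): truth gives -5; report 2 gives 0 > -5. Violating.
Others report (2, 2, 2): truth gives 0; no alternative beats it.
Others report (2, 2, 11): truth gives 0; no alternative beats it.
(Checking all 125 profiles: 7 have a profitable deviation, 118 do not.)

7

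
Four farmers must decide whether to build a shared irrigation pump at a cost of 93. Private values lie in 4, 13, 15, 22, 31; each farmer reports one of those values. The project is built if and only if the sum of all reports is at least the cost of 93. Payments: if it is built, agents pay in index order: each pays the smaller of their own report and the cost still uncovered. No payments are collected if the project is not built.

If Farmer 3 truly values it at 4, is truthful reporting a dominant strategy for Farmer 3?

Check each profile of the others' reports and compare truth against every alternative report.
Others report (22, 31, 31): truth gives 0, best alternative gives -9.
Others report (31, 22, 31): truth gives 0, best alternative gives -9.
Others report (31, 31, 22): truth gives 0, best alternative gives -9.
Others report (31, 31, 31): truth gives 0, best alternative gives -9.
Others report (4, 4, 4): truth gives 0, best alternative gives 0.
Others report (4, 4, 13): truth gives 0, best alternative gives 0.
(Remaining 119 profiles checked similarly; truth is weakly best in each.)
In every case the truthful report is at least as good as any alternative, so it is a dominant strategy.

Yes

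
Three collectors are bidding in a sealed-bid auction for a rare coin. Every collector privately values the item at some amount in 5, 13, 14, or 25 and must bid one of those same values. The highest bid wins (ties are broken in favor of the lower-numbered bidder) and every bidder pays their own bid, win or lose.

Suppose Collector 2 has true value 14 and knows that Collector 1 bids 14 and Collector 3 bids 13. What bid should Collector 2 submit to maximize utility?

5

Bid 5: loses but pays 5, utility -5.
Bid 13: loses but pays 13, utility -13.
Bid 14: loses but pays 14, utility -14.
Bid 25: wins, pays 25, utility 14 - 25 = -11.
The best choice is 5 with utility -5.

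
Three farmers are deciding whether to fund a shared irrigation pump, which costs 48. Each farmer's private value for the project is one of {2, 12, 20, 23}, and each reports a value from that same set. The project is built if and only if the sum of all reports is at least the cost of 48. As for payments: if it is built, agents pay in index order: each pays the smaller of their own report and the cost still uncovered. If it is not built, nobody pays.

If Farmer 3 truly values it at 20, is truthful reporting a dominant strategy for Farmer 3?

Check each profile of the others' reports and compare truth against every alternative report.
Others report (23, 23): truth gives 18, best alternative gives 18.
Others report (20, 23): truth gives 15, best alternative gives 15.
Others report (23, 20): truth gives 15, best alternative gives 15.
Others report (20, 20): truth gives 12, best alternative gives 12.
Others report (12, 23): truth gives 7, best alternative gives 7.
Others report (23, 12): truth gives 7, best alternative gives 7.
(Remaining 10 profiles checked similarly; truth is weakly best in each.)
In every case the truthful report is at least as good as any alternative, so it is a dominant strategy.

Yes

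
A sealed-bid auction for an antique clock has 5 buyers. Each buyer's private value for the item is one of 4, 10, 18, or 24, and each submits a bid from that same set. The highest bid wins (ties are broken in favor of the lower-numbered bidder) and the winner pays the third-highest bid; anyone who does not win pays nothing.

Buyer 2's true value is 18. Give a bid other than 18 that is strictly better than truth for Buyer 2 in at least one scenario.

24

Suppose Buyer 1 bids 4, Buyer 3 bids 4, Buyer 4 bids 4 and Buyer 5 bids 24.
Bid 18: loses, pays 0, utility 0.
Bid 24: wins, pays 4, utility 18 - 4 = 14.
So bidding 24 beats truth here (14 > 0).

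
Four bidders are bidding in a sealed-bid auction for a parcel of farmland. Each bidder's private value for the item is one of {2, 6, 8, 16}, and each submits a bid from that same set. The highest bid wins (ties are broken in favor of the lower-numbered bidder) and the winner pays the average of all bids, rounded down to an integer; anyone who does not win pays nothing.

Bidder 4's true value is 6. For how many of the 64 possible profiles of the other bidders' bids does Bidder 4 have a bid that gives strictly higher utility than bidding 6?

Others bid (2, 2, 6): truth gives 0; bid 8 gives 2 > 0. Violating.
Others bid (2, 6, 2): truth gives 0; bid 8 gives 2 > 0. Violating.
Others bid (2, 6, 6): truth gives 0; bid 8 gives 1 > 0. Violating.
Others bid (6, 2, 2): truth gives 0; bid 8 gives 2 > 0. Violating.
Others bid (2, 2, 2): truth gives 3; no alternative beats it.
Others bid (2, 2, 8): truth gives 0; no alternative beats it.
(Checking all 64 profiles: 6 have a profitable deviation, 58 do not.)

6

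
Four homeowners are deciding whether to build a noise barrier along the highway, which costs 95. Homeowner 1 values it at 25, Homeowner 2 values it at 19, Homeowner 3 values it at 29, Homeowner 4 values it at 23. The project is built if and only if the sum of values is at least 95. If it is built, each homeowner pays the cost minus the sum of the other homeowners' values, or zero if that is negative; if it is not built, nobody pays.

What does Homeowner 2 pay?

18

Total value 96 ≥ cost 95, so the project is built.
The other homeowners' values sum to 77.
Cost minus that sum is 95 - 77 = 18.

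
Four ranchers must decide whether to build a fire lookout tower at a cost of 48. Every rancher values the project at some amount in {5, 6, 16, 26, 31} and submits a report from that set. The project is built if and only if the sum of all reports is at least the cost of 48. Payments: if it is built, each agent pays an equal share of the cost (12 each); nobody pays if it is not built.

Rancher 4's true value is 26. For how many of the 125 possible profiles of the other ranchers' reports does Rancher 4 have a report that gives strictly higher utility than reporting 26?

4

Others report (5, 6, 6): truth gives 0; report 31 gives 14 > 0. Violating.
Others report (6, 5, 6): truth gives 0; report 31 gives 14 > 0. Violating.
Others report (6, 6, 5): truth gives 0; report 31 gives 14 > 0. Violating.
Others report (6, 6, 6): truth gives 0; report 31 gives 14 > 0. Violating.
Others report (5, 5, 5): truth gives 0; no alternative beats it.
Others report (5, 5, 6): truth gives 0; no alternative beats it.
(Checking all 125 profiles: 4 have a profitable deviation, 121 do not.)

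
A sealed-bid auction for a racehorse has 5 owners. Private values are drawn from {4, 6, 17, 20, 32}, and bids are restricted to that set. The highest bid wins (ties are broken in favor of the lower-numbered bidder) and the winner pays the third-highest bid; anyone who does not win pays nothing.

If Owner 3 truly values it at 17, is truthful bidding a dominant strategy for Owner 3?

No

Consider the case where Owner 1 bids 4, Owner 2 bids 4, Owner 4 bids 4 and Owner 5 bids 20.
Truthful bid 17: loses, pays 0, utility 0.
Bid 20 instead: wins, pays 4, utility 17 - 4 = 13.
Since 13 > 0, bidding 20 is strictly better here, so truthful bidding is not dominant.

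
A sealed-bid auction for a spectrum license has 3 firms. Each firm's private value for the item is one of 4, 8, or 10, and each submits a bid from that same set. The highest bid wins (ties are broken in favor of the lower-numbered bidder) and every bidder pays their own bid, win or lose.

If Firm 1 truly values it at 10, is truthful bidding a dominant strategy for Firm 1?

Consider the case where Firm 2 bids 4 and Firm 3 bids 4.
Truthful bid 10: wins, pays 10, utility 10 - 10 = 0.
Bid 4 instead: wins, pays 4, utility 10 - 4 = 6.
Since 6 > 0, bidding 4 is strictly better here, so truthful bidding is not dominant.

No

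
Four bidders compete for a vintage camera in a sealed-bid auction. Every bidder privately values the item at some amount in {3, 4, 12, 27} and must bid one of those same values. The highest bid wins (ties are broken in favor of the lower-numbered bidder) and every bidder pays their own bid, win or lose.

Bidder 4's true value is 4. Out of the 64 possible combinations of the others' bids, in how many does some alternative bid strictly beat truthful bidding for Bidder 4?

63

Others bid (3, 3, 4): truth gives -4; bid 3 gives -3 > -4. Violating.
Others bid (3, 3, 12): truth gives -4; bid 3 gives -3 > -4. Violating.
Others bid (3, 3, 27): truth gives -4; bid 3 gives -3 > -4. Violating.
Others bid (3, 4, 3): truth gives -4; bid 3 gives -3 > -4. Violating.
Others bid (3, 3, 3): truth gives 0; no alternative beats it.
(Checking all 64 profiles: 63 have a profitable deviation, 1 does not.)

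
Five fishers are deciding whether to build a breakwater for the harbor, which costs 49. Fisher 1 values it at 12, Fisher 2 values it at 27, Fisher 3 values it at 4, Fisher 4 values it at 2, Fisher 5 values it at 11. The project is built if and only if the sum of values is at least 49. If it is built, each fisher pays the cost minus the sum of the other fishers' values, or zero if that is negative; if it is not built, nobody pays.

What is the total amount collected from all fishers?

29

Total value 56 ≥ cost 49, so it is built.
Fisher 1: others sum to 44; max(0, 49 - 44) = 5.
Fisher 2: others sum to 29; max(0, 49 - 29) = 20.
Fisher 3: others sum to 52; max(0, 49 - 52) = 0.
Fisher 4: others sum to 54; max(0, 49 - 54) = 0.
Fisher 5: others sum to 45; max(0, 49 - 45) = 4.
Total collected = 5 + 20 + 0 + 0 + 4 = 29.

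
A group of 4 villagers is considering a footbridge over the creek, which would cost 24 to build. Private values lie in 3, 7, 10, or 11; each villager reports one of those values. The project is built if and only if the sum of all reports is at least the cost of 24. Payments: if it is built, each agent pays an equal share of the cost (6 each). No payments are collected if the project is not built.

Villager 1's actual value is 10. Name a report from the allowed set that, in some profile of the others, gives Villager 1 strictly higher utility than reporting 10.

Suppose Villager 2 reports 3, Villager 3 reports 3 and Villager 4 reports 7.
Report 10: project not built, utility 0.
Report 11: project built, pays 6, utility 10 - 6 = 4.
So reporting 11 beats truth here (4 > 0).

11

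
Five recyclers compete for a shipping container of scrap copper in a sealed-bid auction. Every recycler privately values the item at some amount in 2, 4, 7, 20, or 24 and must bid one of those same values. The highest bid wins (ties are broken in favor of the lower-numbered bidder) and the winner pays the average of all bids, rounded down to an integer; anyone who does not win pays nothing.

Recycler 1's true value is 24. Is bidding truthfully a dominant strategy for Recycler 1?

Consider the case where Recycler 2 bids 2, Recycler 3 bids 2, Recycler 4 bids 2 and Recycler 5 bids 2.
Truthful bid 24: wins, pays 6, utility 24 - 6 = 18.
Bid 2 instead: wins, pays 2, utility 24 - 2 = 22.
Since 22 > 18, bidding 2 is strictly better here, so truthful bidding is not dominant.

No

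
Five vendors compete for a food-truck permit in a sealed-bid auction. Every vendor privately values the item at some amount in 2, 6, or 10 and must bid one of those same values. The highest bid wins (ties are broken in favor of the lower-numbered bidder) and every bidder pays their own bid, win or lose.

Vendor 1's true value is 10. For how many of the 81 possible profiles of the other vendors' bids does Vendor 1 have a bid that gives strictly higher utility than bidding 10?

Others bid (2, 2, 2, 2): truth gives 0; bid 2 gives 8 > 0. Violating.
Others bid (2, 2, 2, 6): truth gives 0; bid 6 gives 4 > 0. Violating.
Others bid (2, 2, 6, 2): truth gives 0; bid 6 gives 4 > 0. Violating.
Others bid (2, 2, 6, 6): truth gives 0; bid 6 gives 4 > 0. Violating.
Others bid (2, 2, 2, 10): truth gives 0; no alternative beats it.
Others bid (2, 2, 6, 10): truth gives 0; no alternative beats it.
(Checking all 81 profiles: 16 have a profitable deviation, 65 do not.)

16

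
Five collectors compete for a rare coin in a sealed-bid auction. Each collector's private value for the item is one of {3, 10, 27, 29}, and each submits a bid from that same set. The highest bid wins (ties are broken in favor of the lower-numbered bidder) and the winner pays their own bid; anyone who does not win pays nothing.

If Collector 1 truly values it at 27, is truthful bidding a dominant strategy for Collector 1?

No

Consider the case where Collector 2 bids 3, Collector 3 bids 3, Collector 4 bids 3 and Collector 5 bids 3.
Truthful bid 27: wins, pays 27, utility 27 - 27 = 0.
Bid 3 instead: wins, pays 3, utility 27 - 3 = 24.
Since 24 > 0, bidding 3 is strictly better here, so truthful bidding is not dominant.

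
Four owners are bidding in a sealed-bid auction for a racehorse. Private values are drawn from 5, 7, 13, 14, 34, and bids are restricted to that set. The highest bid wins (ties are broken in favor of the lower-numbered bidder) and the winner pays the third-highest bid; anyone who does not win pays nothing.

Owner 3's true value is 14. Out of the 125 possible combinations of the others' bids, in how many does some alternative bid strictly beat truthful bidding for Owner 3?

Others bid (5, 5, 34): truth gives 0; bid 34 gives 9 > 0. Violating.
Others bid (5, 7, 34): truth gives 0; bid 34 gives 7 > 0. Violating.
Others bid (5, 13, 34): truth gives 0; bid 34 gives 1 > 0. Violating.
Others bid (5, 14, 5): truth gives 0; bid 34 gives 9 > 0. Violating.
Others bid (5, 5, 5): truth gives 9; no alternative beats it.
Others bid (5, 5, 7): truth gives 9; no alternative beats it.
(Checking all 125 profiles: 27 have a profitable deviation, 98 do not.)

27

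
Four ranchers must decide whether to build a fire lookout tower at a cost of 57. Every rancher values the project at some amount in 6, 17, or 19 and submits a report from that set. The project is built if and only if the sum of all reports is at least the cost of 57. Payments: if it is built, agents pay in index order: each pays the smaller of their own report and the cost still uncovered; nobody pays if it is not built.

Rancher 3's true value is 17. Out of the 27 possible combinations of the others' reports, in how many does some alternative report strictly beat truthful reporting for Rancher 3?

Others report (17, 17, 17): truth gives 0; report 6 gives 11 > 0. Violating.
Others report (17, 17, 19): truth gives 0; report 6 gives 11 > 0. Violating.
Others report (17, 19, 17): truth gives 0; report 6 gives 11 > 0. Violating.
Others report (17, 19, 19): truth gives 0; report 6 gives 11 > 0. Violating.
Others report (6, 6, 6): truth gives 0; no alternative beats it.
Others report (6, 6, 17): truth gives 0; no alternative beats it.
(Checking all 27 profiles: 8 have a profitable deviation, 19 do not.)

8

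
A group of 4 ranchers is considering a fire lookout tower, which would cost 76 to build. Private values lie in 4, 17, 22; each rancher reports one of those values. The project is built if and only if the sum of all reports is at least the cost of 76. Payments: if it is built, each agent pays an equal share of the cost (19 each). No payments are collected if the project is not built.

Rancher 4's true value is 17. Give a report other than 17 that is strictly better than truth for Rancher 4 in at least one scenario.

Suppose Rancher 1 reports 17, Rancher 2 reports 22 and Rancher 3 reports 22.
Report 17: project built, pays 19, utility 17 - 19 = -2.
Report 4: project not built, utility 0.
So reporting 4 beats truth here (0 > -2).

4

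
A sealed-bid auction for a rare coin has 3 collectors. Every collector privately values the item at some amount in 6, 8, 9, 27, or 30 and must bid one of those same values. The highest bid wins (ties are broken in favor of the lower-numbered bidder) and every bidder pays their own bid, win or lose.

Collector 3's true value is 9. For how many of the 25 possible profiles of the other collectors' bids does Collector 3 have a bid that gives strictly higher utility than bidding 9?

22

Others bid (6, 6): truth gives 0; bid 8 gives 1 > 0. Violating.
Others bid (6, 9): truth gives -9; bid 6 gives -6 > -9. Violating.
Others bid (6, 27): truth gives -9; bid 6 gives -6 > -9. Violating.
Others bid (6, 30): truth gives -9; bid 6 gives -6 > -9. Violating.
Others bid (6, 8): truth gives 0; no alternative beats it.
Others bid (8, 6): truth gives 0; no alternative beats it.
(Checking all 25 profiles: 22 have a profitable deviation, 3 do not.)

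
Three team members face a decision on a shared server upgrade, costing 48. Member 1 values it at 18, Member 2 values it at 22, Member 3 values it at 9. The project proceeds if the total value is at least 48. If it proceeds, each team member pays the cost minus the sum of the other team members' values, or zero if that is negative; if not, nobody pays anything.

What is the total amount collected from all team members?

46

Total value 49 ≥ cost 48, so it is built.
Member 1: others sum to 31; max(0, 48 - 31) = 17.
Member 2: others sum to 27; max(0, 48 - 27) = 21.
Member 3: others sum to 40; max(0, 48 - 40) = 8.
Total collected = 17 + 21 + 8 = 46.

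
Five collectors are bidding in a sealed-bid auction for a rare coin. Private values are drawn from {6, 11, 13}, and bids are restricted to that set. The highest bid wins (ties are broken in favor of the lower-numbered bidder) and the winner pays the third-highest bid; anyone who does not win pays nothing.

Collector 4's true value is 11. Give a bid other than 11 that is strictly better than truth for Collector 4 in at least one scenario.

13

Suppose Collector 1 bids 6, Collector 2 bids 6, Collector 3 bids 6 and Collector 5 bids 13.
Bid 11: loses, pays 0, utility 0.
Bid 13: wins, pays 6, utility 11 - 6 = 5.
So bidding 13 beats truth here (5 > 0).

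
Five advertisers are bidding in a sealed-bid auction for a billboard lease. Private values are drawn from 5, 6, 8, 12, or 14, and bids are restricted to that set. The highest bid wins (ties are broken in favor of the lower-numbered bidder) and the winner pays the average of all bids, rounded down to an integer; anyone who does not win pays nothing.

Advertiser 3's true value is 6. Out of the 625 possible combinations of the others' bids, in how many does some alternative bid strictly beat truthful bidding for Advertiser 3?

2

Others bid (5, 6, 5, 5): truth gives 0; bid 8 gives 1 > 0. Violating.
Others bid (6, 5, 5, 5): truth gives 0; bid 8 gives 1 > 0. Violating.
Others bid (5, 5, 5, 5): truth gives 1; no alternative beats it.
Others bid (5, 5, 5, 6): truth gives 1; no alternative beats it.
(Checking all 625 profiles: 2 have a profitable deviation, 623 do not.)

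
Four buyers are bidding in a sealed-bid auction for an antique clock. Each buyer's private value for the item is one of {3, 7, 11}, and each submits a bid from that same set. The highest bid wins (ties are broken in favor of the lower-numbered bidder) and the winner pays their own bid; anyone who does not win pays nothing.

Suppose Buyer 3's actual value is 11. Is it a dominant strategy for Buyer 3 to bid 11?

Consider the case where Buyer 1 bids 3, Buyer 2 bids 3 and Buyer 4 bids 3.
Truthful bid 11: wins, pays 11, utility 11 - 11 = 0.
Bid 7 instead: wins, pays 7, utility 11 - 7 = 4.
Since 4 > 0, bidding 7 is strictly better here, so truthful bidding is not dominant.

No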